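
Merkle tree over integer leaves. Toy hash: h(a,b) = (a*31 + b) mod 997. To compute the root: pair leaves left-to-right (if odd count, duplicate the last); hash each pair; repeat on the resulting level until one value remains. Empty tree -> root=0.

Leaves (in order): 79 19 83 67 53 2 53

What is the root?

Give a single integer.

Answer: 818

Derivation:
L0: [79, 19, 83, 67, 53, 2, 53]
L1: h(79,19)=(79*31+19)%997=474 h(83,67)=(83*31+67)%997=646 h(53,2)=(53*31+2)%997=648 h(53,53)=(53*31+53)%997=699 -> [474, 646, 648, 699]
L2: h(474,646)=(474*31+646)%997=385 h(648,699)=(648*31+699)%997=847 -> [385, 847]
L3: h(385,847)=(385*31+847)%997=818 -> [818]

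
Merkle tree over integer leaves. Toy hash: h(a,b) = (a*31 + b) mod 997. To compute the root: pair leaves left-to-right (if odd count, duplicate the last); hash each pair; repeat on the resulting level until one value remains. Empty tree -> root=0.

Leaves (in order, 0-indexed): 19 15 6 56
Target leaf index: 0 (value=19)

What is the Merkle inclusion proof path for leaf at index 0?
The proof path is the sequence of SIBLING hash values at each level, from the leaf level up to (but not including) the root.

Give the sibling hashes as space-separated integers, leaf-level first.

L0 (leaves): [19, 15, 6, 56], target index=0
L1: h(19,15)=(19*31+15)%997=604 [pair 0] h(6,56)=(6*31+56)%997=242 [pair 1] -> [604, 242]
  Sibling for proof at L0: 15
L2: h(604,242)=(604*31+242)%997=23 [pair 0] -> [23]
  Sibling for proof at L1: 242
Root: 23
Proof path (sibling hashes from leaf to root): [15, 242]

Answer: 15 242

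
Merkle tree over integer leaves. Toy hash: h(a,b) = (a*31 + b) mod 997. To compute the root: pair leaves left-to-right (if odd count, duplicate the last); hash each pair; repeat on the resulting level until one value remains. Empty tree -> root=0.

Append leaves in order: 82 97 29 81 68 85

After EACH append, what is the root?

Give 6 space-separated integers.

Answer: 82 645 983 38 23 567

Derivation:
After append 82 (leaves=[82]):
  L0: [82]
  root=82
After append 97 (leaves=[82, 97]):
  L0: [82, 97]
  L1: h(82,97)=(82*31+97)%997=645 -> [645]
  root=645
After append 29 (leaves=[82, 97, 29]):
  L0: [82, 97, 29]
  L1: h(82,97)=(82*31+97)%997=645 h(29,29)=(29*31+29)%997=928 -> [645, 928]
  L2: h(645,928)=(645*31+928)%997=983 -> [983]
  root=983
After append 81 (leaves=[82, 97, 29, 81]):
  L0: [82, 97, 29, 81]
  L1: h(82,97)=(82*31+97)%997=645 h(29,81)=(29*31+81)%997=980 -> [645, 980]
  L2: h(645,980)=(645*31+980)%997=38 -> [38]
  root=38
After append 68 (leaves=[82, 97, 29, 81, 68]):
  L0: [82, 97, 29, 81, 68]
  L1: h(82,97)=(82*31+97)%997=645 h(29,81)=(29*31+81)%997=980 h(68,68)=(68*31+68)%997=182 -> [645, 980, 182]
  L2: h(645,980)=(645*31+980)%997=38 h(182,182)=(182*31+182)%997=839 -> [38, 839]
  L3: h(38,839)=(38*31+839)%997=23 -> [23]
  root=23
After append 85 (leaves=[82, 97, 29, 81, 68, 85]):
  L0: [82, 97, 29, 81, 68, 85]
  L1: h(82,97)=(82*31+97)%997=645 h(29,81)=(29*31+81)%997=980 h(68,85)=(68*31+85)%997=199 -> [645, 980, 199]
  L2: h(645,980)=(645*31+980)%997=38 h(199,199)=(199*31+199)%997=386 -> [38, 386]
  L3: h(38,386)=(38*31+386)%997=567 -> [567]
  root=567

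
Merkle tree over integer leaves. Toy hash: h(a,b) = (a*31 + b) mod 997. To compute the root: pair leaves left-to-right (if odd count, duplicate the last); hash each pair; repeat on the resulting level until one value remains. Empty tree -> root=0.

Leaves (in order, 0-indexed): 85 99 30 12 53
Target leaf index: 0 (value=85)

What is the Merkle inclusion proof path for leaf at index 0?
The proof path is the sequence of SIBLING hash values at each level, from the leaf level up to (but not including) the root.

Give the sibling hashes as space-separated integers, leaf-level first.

Answer: 99 942 434

Derivation:
L0 (leaves): [85, 99, 30, 12, 53], target index=0
L1: h(85,99)=(85*31+99)%997=740 [pair 0] h(30,12)=(30*31+12)%997=942 [pair 1] h(53,53)=(53*31+53)%997=699 [pair 2] -> [740, 942, 699]
  Sibling for proof at L0: 99
L2: h(740,942)=(740*31+942)%997=951 [pair 0] h(699,699)=(699*31+699)%997=434 [pair 1] -> [951, 434]
  Sibling for proof at L1: 942
L3: h(951,434)=(951*31+434)%997=5 [pair 0] -> [5]
  Sibling for proof at L2: 434
Root: 5
Proof path (sibling hashes from leaf to root): [99, 942, 434]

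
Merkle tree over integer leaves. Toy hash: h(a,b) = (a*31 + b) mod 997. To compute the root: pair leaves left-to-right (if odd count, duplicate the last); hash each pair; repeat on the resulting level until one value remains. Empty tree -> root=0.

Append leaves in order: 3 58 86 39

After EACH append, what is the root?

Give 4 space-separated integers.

Answer: 3 151 454 407

Derivation:
After append 3 (leaves=[3]):
  L0: [3]
  root=3
After append 58 (leaves=[3, 58]):
  L0: [3, 58]
  L1: h(3,58)=(3*31+58)%997=151 -> [151]
  root=151
After append 86 (leaves=[3, 58, 86]):
  L0: [3, 58, 86]
  L1: h(3,58)=(3*31+58)%997=151 h(86,86)=(86*31+86)%997=758 -> [151, 758]
  L2: h(151,758)=(151*31+758)%997=454 -> [454]
  root=454
After append 39 (leaves=[3, 58, 86, 39]):
  L0: [3, 58, 86, 39]
  L1: h(3,58)=(3*31+58)%997=151 h(86,39)=(86*31+39)%997=711 -> [151, 711]
  L2: h(151,711)=(151*31+711)%997=407 -> [407]
  root=407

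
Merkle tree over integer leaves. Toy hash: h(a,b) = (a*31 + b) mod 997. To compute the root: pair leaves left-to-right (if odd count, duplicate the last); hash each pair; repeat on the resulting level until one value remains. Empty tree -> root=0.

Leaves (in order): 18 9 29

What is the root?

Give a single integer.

Answer: 559

Derivation:
L0: [18, 9, 29]
L1: h(18,9)=(18*31+9)%997=567 h(29,29)=(29*31+29)%997=928 -> [567, 928]
L2: h(567,928)=(567*31+928)%997=559 -> [559]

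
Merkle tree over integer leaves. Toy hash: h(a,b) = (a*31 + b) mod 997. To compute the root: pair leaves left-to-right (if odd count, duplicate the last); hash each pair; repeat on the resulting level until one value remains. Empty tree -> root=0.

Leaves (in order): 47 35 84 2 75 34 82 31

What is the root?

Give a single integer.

Answer: 85

Derivation:
L0: [47, 35, 84, 2, 75, 34, 82, 31]
L1: h(47,35)=(47*31+35)%997=495 h(84,2)=(84*31+2)%997=612 h(75,34)=(75*31+34)%997=365 h(82,31)=(82*31+31)%997=579 -> [495, 612, 365, 579]
L2: h(495,612)=(495*31+612)%997=5 h(365,579)=(365*31+579)%997=927 -> [5, 927]
L3: h(5,927)=(5*31+927)%997=85 -> [85]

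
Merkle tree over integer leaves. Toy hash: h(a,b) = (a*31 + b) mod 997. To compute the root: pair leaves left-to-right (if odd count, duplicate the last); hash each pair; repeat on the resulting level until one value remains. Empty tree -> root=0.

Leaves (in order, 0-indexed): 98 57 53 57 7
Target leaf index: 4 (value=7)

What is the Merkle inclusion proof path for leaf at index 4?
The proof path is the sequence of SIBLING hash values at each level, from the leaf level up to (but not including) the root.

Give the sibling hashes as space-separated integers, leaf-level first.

L0 (leaves): [98, 57, 53, 57, 7], target index=4
L1: h(98,57)=(98*31+57)%997=104 [pair 0] h(53,57)=(53*31+57)%997=703 [pair 1] h(7,7)=(7*31+7)%997=224 [pair 2] -> [104, 703, 224]
  Sibling for proof at L0: 7
L2: h(104,703)=(104*31+703)%997=936 [pair 0] h(224,224)=(224*31+224)%997=189 [pair 1] -> [936, 189]
  Sibling for proof at L1: 224
L3: h(936,189)=(936*31+189)%997=292 [pair 0] -> [292]
  Sibling for proof at L2: 936
Root: 292
Proof path (sibling hashes from leaf to root): [7, 224, 936]

Answer: 7 224 936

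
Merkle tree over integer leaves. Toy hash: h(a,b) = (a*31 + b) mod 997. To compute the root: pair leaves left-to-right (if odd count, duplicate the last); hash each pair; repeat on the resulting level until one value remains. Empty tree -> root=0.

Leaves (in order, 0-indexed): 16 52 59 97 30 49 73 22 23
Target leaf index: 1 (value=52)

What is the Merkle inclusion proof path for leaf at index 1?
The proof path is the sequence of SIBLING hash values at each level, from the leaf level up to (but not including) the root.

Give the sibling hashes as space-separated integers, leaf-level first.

L0 (leaves): [16, 52, 59, 97, 30, 49, 73, 22, 23], target index=1
L1: h(16,52)=(16*31+52)%997=548 [pair 0] h(59,97)=(59*31+97)%997=929 [pair 1] h(30,49)=(30*31+49)%997=979 [pair 2] h(73,22)=(73*31+22)%997=291 [pair 3] h(23,23)=(23*31+23)%997=736 [pair 4] -> [548, 929, 979, 291, 736]
  Sibling for proof at L0: 16
L2: h(548,929)=(548*31+929)%997=968 [pair 0] h(979,291)=(979*31+291)%997=730 [pair 1] h(736,736)=(736*31+736)%997=621 [pair 2] -> [968, 730, 621]
  Sibling for proof at L1: 929
L3: h(968,730)=(968*31+730)%997=828 [pair 0] h(621,621)=(621*31+621)%997=929 [pair 1] -> [828, 929]
  Sibling for proof at L2: 730
L4: h(828,929)=(828*31+929)%997=675 [pair 0] -> [675]
  Sibling for proof at L3: 929
Root: 675
Proof path (sibling hashes from leaf to root): [16, 929, 730, 929]

Answer: 16 929 730 929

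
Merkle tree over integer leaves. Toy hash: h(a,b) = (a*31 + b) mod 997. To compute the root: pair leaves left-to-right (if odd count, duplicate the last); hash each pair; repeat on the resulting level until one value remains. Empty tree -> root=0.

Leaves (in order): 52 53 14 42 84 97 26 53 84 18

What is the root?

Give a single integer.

L0: [52, 53, 14, 42, 84, 97, 26, 53, 84, 18]
L1: h(52,53)=(52*31+53)%997=668 h(14,42)=(14*31+42)%997=476 h(84,97)=(84*31+97)%997=707 h(26,53)=(26*31+53)%997=859 h(84,18)=(84*31+18)%997=628 -> [668, 476, 707, 859, 628]
L2: h(668,476)=(668*31+476)%997=247 h(707,859)=(707*31+859)%997=842 h(628,628)=(628*31+628)%997=156 -> [247, 842, 156]
L3: h(247,842)=(247*31+842)%997=523 h(156,156)=(156*31+156)%997=7 -> [523, 7]
L4: h(523,7)=(523*31+7)%997=268 -> [268]

Answer: 268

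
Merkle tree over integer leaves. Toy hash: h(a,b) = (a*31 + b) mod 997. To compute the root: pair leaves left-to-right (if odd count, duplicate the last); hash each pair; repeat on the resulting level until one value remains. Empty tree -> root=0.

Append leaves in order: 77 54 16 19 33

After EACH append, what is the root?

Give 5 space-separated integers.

Answer: 77 447 411 414 764

Derivation:
After append 77 (leaves=[77]):
  L0: [77]
  root=77
After append 54 (leaves=[77, 54]):
  L0: [77, 54]
  L1: h(77,54)=(77*31+54)%997=447 -> [447]
  root=447
After append 16 (leaves=[77, 54, 16]):
  L0: [77, 54, 16]
  L1: h(77,54)=(77*31+54)%997=447 h(16,16)=(16*31+16)%997=512 -> [447, 512]
  L2: h(447,512)=(447*31+512)%997=411 -> [411]
  root=411
After append 19 (leaves=[77, 54, 16, 19]):
  L0: [77, 54, 16, 19]
  L1: h(77,54)=(77*31+54)%997=447 h(16,19)=(16*31+19)%997=515 -> [447, 515]
  L2: h(447,515)=(447*31+515)%997=414 -> [414]
  root=414
After append 33 (leaves=[77, 54, 16, 19, 33]):
  L0: [77, 54, 16, 19, 33]
  L1: h(77,54)=(77*31+54)%997=447 h(16,19)=(16*31+19)%997=515 h(33,33)=(33*31+33)%997=59 -> [447, 515, 59]
  L2: h(447,515)=(447*31+515)%997=414 h(59,59)=(59*31+59)%997=891 -> [414, 891]
  L3: h(414,891)=(414*31+891)%997=764 -> [764]
  root=764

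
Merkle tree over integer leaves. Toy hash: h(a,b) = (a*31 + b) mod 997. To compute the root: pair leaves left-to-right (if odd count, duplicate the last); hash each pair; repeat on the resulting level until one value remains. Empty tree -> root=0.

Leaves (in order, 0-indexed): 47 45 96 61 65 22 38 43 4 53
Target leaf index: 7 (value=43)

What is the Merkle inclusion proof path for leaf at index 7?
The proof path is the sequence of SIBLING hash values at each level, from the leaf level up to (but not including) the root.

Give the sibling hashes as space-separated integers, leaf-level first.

L0 (leaves): [47, 45, 96, 61, 65, 22, 38, 43, 4, 53], target index=7
L1: h(47,45)=(47*31+45)%997=505 [pair 0] h(96,61)=(96*31+61)%997=46 [pair 1] h(65,22)=(65*31+22)%997=43 [pair 2] h(38,43)=(38*31+43)%997=224 [pair 3] h(4,53)=(4*31+53)%997=177 [pair 4] -> [505, 46, 43, 224, 177]
  Sibling for proof at L0: 38
L2: h(505,46)=(505*31+46)%997=746 [pair 0] h(43,224)=(43*31+224)%997=560 [pair 1] h(177,177)=(177*31+177)%997=679 [pair 2] -> [746, 560, 679]
  Sibling for proof at L1: 43
L3: h(746,560)=(746*31+560)%997=755 [pair 0] h(679,679)=(679*31+679)%997=791 [pair 1] -> [755, 791]
  Sibling for proof at L2: 746
L4: h(755,791)=(755*31+791)%997=268 [pair 0] -> [268]
  Sibling for proof at L3: 791
Root: 268
Proof path (sibling hashes from leaf to root): [38, 43, 746, 791]

Answer: 38 43 746 791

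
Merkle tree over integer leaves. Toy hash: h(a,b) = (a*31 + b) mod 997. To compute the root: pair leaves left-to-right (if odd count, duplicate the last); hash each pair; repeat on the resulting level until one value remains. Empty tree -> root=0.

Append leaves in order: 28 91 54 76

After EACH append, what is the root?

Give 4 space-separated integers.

After append 28 (leaves=[28]):
  L0: [28]
  root=28
After append 91 (leaves=[28, 91]):
  L0: [28, 91]
  L1: h(28,91)=(28*31+91)%997=959 -> [959]
  root=959
After append 54 (leaves=[28, 91, 54]):
  L0: [28, 91, 54]
  L1: h(28,91)=(28*31+91)%997=959 h(54,54)=(54*31+54)%997=731 -> [959, 731]
  L2: h(959,731)=(959*31+731)%997=550 -> [550]
  root=550
After append 76 (leaves=[28, 91, 54, 76]):
  L0: [28, 91, 54, 76]
  L1: h(28,91)=(28*31+91)%997=959 h(54,76)=(54*31+76)%997=753 -> [959, 753]
  L2: h(959,753)=(959*31+753)%997=572 -> [572]
  root=572

Answer: 28 959 550 572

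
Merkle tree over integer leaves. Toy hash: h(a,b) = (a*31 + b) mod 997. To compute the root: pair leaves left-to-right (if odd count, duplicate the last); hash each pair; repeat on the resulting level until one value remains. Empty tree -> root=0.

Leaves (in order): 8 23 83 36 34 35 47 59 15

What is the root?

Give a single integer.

L0: [8, 23, 83, 36, 34, 35, 47, 59, 15]
L1: h(8,23)=(8*31+23)%997=271 h(83,36)=(83*31+36)%997=615 h(34,35)=(34*31+35)%997=92 h(47,59)=(47*31+59)%997=519 h(15,15)=(15*31+15)%997=480 -> [271, 615, 92, 519, 480]
L2: h(271,615)=(271*31+615)%997=43 h(92,519)=(92*31+519)%997=380 h(480,480)=(480*31+480)%997=405 -> [43, 380, 405]
L3: h(43,380)=(43*31+380)%997=716 h(405,405)=(405*31+405)%997=996 -> [716, 996]
L4: h(716,996)=(716*31+996)%997=261 -> [261]

Answer: 261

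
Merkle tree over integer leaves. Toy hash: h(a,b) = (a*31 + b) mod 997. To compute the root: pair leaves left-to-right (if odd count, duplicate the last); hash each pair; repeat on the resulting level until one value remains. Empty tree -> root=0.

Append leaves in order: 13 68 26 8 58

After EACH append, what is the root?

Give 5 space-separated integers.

Answer: 13 471 478 460 871

Derivation:
After append 13 (leaves=[13]):
  L0: [13]
  root=13
After append 68 (leaves=[13, 68]):
  L0: [13, 68]
  L1: h(13,68)=(13*31+68)%997=471 -> [471]
  root=471
After append 26 (leaves=[13, 68, 26]):
  L0: [13, 68, 26]
  L1: h(13,68)=(13*31+68)%997=471 h(26,26)=(26*31+26)%997=832 -> [471, 832]
  L2: h(471,832)=(471*31+832)%997=478 -> [478]
  root=478
After append 8 (leaves=[13, 68, 26, 8]):
  L0: [13, 68, 26, 8]
  L1: h(13,68)=(13*31+68)%997=471 h(26,8)=(26*31+8)%997=814 -> [471, 814]
  L2: h(471,814)=(471*31+814)%997=460 -> [460]
  root=460
After append 58 (leaves=[13, 68, 26, 8, 58]):
  L0: [13, 68, 26, 8, 58]
  L1: h(13,68)=(13*31+68)%997=471 h(26,8)=(26*31+8)%997=814 h(58,58)=(58*31+58)%997=859 -> [471, 814, 859]
  L2: h(471,814)=(471*31+814)%997=460 h(859,859)=(859*31+859)%997=569 -> [460, 569]
  L3: h(460,569)=(460*31+569)%997=871 -> [871]
  root=871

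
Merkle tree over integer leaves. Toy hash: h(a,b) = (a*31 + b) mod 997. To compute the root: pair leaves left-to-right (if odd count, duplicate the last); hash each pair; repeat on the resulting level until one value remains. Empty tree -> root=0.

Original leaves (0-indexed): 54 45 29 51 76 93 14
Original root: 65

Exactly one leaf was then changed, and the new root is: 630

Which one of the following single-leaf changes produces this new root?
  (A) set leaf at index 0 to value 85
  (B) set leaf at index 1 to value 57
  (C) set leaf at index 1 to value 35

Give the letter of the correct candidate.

Answer: B

Derivation:
Original leaves: [54, 45, 29, 51, 76, 93, 14]
Target new root: 630
Try each candidate change and compute the resulting root:
Candidate A: set leaf[0] = 85 -> leaves = [85, 45, 29, 51, 76, 93, 14]
  L0: [85, 45, 29, 51, 76, 93, 14]
  L1: h(85,45)=(85*31+45)%997=686 h(29,51)=(29*31+51)%997=950 h(76,93)=(76*31+93)%997=455 h(14,14)=(14*31+14)%997=448 -> [686, 950, 455, 448]
  L2: h(686,950)=(686*31+950)%997=282 h(455,448)=(455*31+448)%997=595 -> [282, 595]
  L3: h(282,595)=(282*31+595)%997=364 -> [364]
  root = 364 != target 630
Candidate B: set leaf[1] = 57 -> leaves = [54, 57, 29, 51, 76, 93, 14]
  L0: [54, 57, 29, 51, 76, 93, 14]
  L1: h(54,57)=(54*31+57)%997=734 h(29,51)=(29*31+51)%997=950 h(76,93)=(76*31+93)%997=455 h(14,14)=(14*31+14)%997=448 -> [734, 950, 455, 448]
  L2: h(734,950)=(734*31+950)%997=773 h(455,448)=(455*31+448)%997=595 -> [773, 595]
  L3: h(773,595)=(773*31+595)%997=630 -> [630]
  root = 630 == target 630  ** MATCH **
Candidate C: set leaf[1] = 35 -> leaves = [54, 35, 29, 51, 76, 93, 14]
  L0: [54, 35, 29, 51, 76, 93, 14]
  L1: h(54,35)=(54*31+35)%997=712 h(29,51)=(29*31+51)%997=950 h(76,93)=(76*31+93)%997=455 h(14,14)=(14*31+14)%997=448 -> [712, 950, 455, 448]
  L2: h(712,950)=(712*31+950)%997=91 h(455,448)=(455*31+448)%997=595 -> [91, 595]
  L3: h(91,595)=(91*31+595)%997=425 -> [425]
  root = 425 != target 630
Candidate B produces the target root.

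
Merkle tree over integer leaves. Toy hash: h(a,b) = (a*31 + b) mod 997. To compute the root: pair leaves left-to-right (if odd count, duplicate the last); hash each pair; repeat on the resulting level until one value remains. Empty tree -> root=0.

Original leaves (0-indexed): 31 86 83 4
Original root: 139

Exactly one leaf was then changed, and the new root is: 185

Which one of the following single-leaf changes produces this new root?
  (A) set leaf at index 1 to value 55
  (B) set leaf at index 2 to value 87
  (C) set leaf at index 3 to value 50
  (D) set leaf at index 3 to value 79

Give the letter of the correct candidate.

Answer: C

Derivation:
Original leaves: [31, 86, 83, 4]
Target new root: 185
Try each candidate change and compute the resulting root:
Candidate A: set leaf[1] = 55 -> leaves = [31, 55, 83, 4]
  L0: [31, 55, 83, 4]
  L1: h(31,55)=(31*31+55)%997=19 h(83,4)=(83*31+4)%997=583 -> [19, 583]
  L2: h(19,583)=(19*31+583)%997=175 -> [175]
  root = 175 != target 185
Candidate B: set leaf[2] = 87 -> leaves = [31, 86, 87, 4]
  L0: [31, 86, 87, 4]
  L1: h(31,86)=(31*31+86)%997=50 h(87,4)=(87*31+4)%997=707 -> [50, 707]
  L2: h(50,707)=(50*31+707)%997=263 -> [263]
  root = 263 != target 185
Candidate C: set leaf[3] = 50 -> leaves = [31, 86, 83, 50]
  L0: [31, 86, 83, 50]
  L1: h(31,86)=(31*31+86)%997=50 h(83,50)=(83*31+50)%997=629 -> [50, 629]
  L2: h(50,629)=(50*31+629)%997=185 -> [185]
  root = 185 == target 185  ** MATCH **
Candidate D: set leaf[3] = 79 -> leaves = [31, 86, 83, 79]
  L0: [31, 86, 83, 79]
  L1: h(31,86)=(31*31+86)%997=50 h(83,79)=(83*31+79)%997=658 -> [50, 658]
  L2: h(50,658)=(50*31+658)%997=214 -> [214]
  root = 214 != target 185
Candidate C produces the target root.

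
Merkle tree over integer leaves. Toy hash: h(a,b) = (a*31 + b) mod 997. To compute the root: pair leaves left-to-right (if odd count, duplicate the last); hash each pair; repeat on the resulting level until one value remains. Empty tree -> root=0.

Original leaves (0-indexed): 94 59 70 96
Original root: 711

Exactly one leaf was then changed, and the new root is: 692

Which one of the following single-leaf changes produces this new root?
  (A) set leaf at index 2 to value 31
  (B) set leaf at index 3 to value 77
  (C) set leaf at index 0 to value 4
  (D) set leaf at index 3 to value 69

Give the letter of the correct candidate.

Original leaves: [94, 59, 70, 96]
Target new root: 692
Try each candidate change and compute the resulting root:
Candidate A: set leaf[2] = 31 -> leaves = [94, 59, 31, 96]
  L0: [94, 59, 31, 96]
  L1: h(94,59)=(94*31+59)%997=979 h(31,96)=(31*31+96)%997=60 -> [979, 60]
  L2: h(979,60)=(979*31+60)%997=499 -> [499]
  root = 499 != target 692
Candidate B: set leaf[3] = 77 -> leaves = [94, 59, 70, 77]
  L0: [94, 59, 70, 77]
  L1: h(94,59)=(94*31+59)%997=979 h(70,77)=(70*31+77)%997=253 -> [979, 253]
  L2: h(979,253)=(979*31+253)%997=692 -> [692]
  root = 692 == target 692  ** MATCH **
Candidate C: set leaf[0] = 4 -> leaves = [4, 59, 70, 96]
  L0: [4, 59, 70, 96]
  L1: h(4,59)=(4*31+59)%997=183 h(70,96)=(70*31+96)%997=272 -> [183, 272]
  L2: h(183,272)=(183*31+272)%997=960 -> [960]
  root = 960 != target 692
Candidate D: set leaf[3] = 69 -> leaves = [94, 59, 70, 69]
  L0: [94, 59, 70, 69]
  L1: h(94,59)=(94*31+59)%997=979 h(70,69)=(70*31+69)%997=245 -> [979, 245]
  L2: h(979,245)=(979*31+245)%997=684 -> [684]
  root = 684 != target 692
Candidate B produces the target root.

Answer: B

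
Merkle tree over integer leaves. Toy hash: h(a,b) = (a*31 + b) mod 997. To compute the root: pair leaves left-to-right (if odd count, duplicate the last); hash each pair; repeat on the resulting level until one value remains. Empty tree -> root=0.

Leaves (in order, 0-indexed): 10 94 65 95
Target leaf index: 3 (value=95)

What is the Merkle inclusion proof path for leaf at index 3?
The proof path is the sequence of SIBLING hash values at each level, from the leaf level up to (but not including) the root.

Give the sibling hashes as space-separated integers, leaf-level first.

L0 (leaves): [10, 94, 65, 95], target index=3
L1: h(10,94)=(10*31+94)%997=404 [pair 0] h(65,95)=(65*31+95)%997=116 [pair 1] -> [404, 116]
  Sibling for proof at L0: 65
L2: h(404,116)=(404*31+116)%997=676 [pair 0] -> [676]
  Sibling for proof at L1: 404
Root: 676
Proof path (sibling hashes from leaf to root): [65, 404]

Answer: 65 404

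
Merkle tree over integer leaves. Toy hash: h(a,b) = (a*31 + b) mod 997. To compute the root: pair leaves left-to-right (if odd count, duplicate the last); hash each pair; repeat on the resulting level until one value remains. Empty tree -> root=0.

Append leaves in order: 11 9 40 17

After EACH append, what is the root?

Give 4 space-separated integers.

Answer: 11 350 166 143

Derivation:
After append 11 (leaves=[11]):
  L0: [11]
  root=11
After append 9 (leaves=[11, 9]):
  L0: [11, 9]
  L1: h(11,9)=(11*31+9)%997=350 -> [350]
  root=350
After append 40 (leaves=[11, 9, 40]):
  L0: [11, 9, 40]
  L1: h(11,9)=(11*31+9)%997=350 h(40,40)=(40*31+40)%997=283 -> [350, 283]
  L2: h(350,283)=(350*31+283)%997=166 -> [166]
  root=166
After append 17 (leaves=[11, 9, 40, 17]):
  L0: [11, 9, 40, 17]
  L1: h(11,9)=(11*31+9)%997=350 h(40,17)=(40*31+17)%997=260 -> [350, 260]
  L2: h(350,260)=(350*31+260)%997=143 -> [143]
  root=143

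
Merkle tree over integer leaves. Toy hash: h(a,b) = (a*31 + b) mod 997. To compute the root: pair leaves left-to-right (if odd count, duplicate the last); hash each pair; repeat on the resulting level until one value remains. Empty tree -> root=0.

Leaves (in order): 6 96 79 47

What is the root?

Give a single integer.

L0: [6, 96, 79, 47]
L1: h(6,96)=(6*31+96)%997=282 h(79,47)=(79*31+47)%997=502 -> [282, 502]
L2: h(282,502)=(282*31+502)%997=271 -> [271]

Answer: 271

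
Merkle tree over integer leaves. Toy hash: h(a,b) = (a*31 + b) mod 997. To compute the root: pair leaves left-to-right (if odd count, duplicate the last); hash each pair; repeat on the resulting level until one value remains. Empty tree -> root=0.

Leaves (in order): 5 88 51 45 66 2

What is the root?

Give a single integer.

Answer: 515

Derivation:
L0: [5, 88, 51, 45, 66, 2]
L1: h(5,88)=(5*31+88)%997=243 h(51,45)=(51*31+45)%997=629 h(66,2)=(66*31+2)%997=54 -> [243, 629, 54]
L2: h(243,629)=(243*31+629)%997=186 h(54,54)=(54*31+54)%997=731 -> [186, 731]
L3: h(186,731)=(186*31+731)%997=515 -> [515]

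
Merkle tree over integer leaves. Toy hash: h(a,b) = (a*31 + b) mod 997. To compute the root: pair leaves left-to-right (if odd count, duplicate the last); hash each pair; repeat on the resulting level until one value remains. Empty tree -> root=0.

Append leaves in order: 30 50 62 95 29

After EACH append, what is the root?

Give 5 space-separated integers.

After append 30 (leaves=[30]):
  L0: [30]
  root=30
After append 50 (leaves=[30, 50]):
  L0: [30, 50]
  L1: h(30,50)=(30*31+50)%997=980 -> [980]
  root=980
After append 62 (leaves=[30, 50, 62]):
  L0: [30, 50, 62]
  L1: h(30,50)=(30*31+50)%997=980 h(62,62)=(62*31+62)%997=987 -> [980, 987]
  L2: h(980,987)=(980*31+987)%997=460 -> [460]
  root=460
After append 95 (leaves=[30, 50, 62, 95]):
  L0: [30, 50, 62, 95]
  L1: h(30,50)=(30*31+50)%997=980 h(62,95)=(62*31+95)%997=23 -> [980, 23]
  L2: h(980,23)=(980*31+23)%997=493 -> [493]
  root=493
After append 29 (leaves=[30, 50, 62, 95, 29]):
  L0: [30, 50, 62, 95, 29]
  L1: h(30,50)=(30*31+50)%997=980 h(62,95)=(62*31+95)%997=23 h(29,29)=(29*31+29)%997=928 -> [980, 23, 928]
  L2: h(980,23)=(980*31+23)%997=493 h(928,928)=(928*31+928)%997=783 -> [493, 783]
  L3: h(493,783)=(493*31+783)%997=114 -> [114]
  root=114

Answer: 30 980 460 493 114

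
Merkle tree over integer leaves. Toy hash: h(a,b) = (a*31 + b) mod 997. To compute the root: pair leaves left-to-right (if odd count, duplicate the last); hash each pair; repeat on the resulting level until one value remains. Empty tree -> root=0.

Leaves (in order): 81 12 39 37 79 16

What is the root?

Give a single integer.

L0: [81, 12, 39, 37, 79, 16]
L1: h(81,12)=(81*31+12)%997=529 h(39,37)=(39*31+37)%997=249 h(79,16)=(79*31+16)%997=471 -> [529, 249, 471]
L2: h(529,249)=(529*31+249)%997=696 h(471,471)=(471*31+471)%997=117 -> [696, 117]
L3: h(696,117)=(696*31+117)%997=756 -> [756]

Answer: 756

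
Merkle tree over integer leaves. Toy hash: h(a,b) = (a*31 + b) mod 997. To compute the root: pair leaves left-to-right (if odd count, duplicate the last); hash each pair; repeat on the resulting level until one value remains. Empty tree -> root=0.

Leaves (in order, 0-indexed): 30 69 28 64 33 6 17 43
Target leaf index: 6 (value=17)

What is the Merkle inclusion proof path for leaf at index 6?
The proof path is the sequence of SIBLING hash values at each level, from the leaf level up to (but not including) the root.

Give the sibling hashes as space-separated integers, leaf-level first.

Answer: 43 32 994

Derivation:
L0 (leaves): [30, 69, 28, 64, 33, 6, 17, 43], target index=6
L1: h(30,69)=(30*31+69)%997=2 [pair 0] h(28,64)=(28*31+64)%997=932 [pair 1] h(33,6)=(33*31+6)%997=32 [pair 2] h(17,43)=(17*31+43)%997=570 [pair 3] -> [2, 932, 32, 570]
  Sibling for proof at L0: 43
L2: h(2,932)=(2*31+932)%997=994 [pair 0] h(32,570)=(32*31+570)%997=565 [pair 1] -> [994, 565]
  Sibling for proof at L1: 32
L3: h(994,565)=(994*31+565)%997=472 [pair 0] -> [472]
  Sibling for proof at L2: 994
Root: 472
Proof path (sibling hashes from leaf to root): [43, 32, 994]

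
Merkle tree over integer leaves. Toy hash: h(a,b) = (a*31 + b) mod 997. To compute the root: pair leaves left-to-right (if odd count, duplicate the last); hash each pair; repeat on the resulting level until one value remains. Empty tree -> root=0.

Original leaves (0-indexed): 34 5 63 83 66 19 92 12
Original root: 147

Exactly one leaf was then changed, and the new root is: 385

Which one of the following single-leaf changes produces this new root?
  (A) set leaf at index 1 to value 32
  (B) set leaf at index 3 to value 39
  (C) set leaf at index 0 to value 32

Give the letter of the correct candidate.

Original leaves: [34, 5, 63, 83, 66, 19, 92, 12]
Target new root: 385
Try each candidate change and compute the resulting root:
Candidate A: set leaf[1] = 32 -> leaves = [34, 32, 63, 83, 66, 19, 92, 12]
  L0: [34, 32, 63, 83, 66, 19, 92, 12]
  L1: h(34,32)=(34*31+32)%997=89 h(63,83)=(63*31+83)%997=42 h(66,19)=(66*31+19)%997=71 h(92,12)=(92*31+12)%997=870 -> [89, 42, 71, 870]
  L2: h(89,42)=(89*31+42)%997=807 h(71,870)=(71*31+870)%997=80 -> [807, 80]
  L3: h(807,80)=(807*31+80)%997=172 -> [172]
  root = 172 != target 385
Candidate B: set leaf[3] = 39 -> leaves = [34, 5, 63, 39, 66, 19, 92, 12]
  L0: [34, 5, 63, 39, 66, 19, 92, 12]
  L1: h(34,5)=(34*31+5)%997=62 h(63,39)=(63*31+39)%997=995 h(66,19)=(66*31+19)%997=71 h(92,12)=(92*31+12)%997=870 -> [62, 995, 71, 870]
  L2: h(62,995)=(62*31+995)%997=923 h(71,870)=(71*31+870)%997=80 -> [923, 80]
  L3: h(923,80)=(923*31+80)%997=777 -> [777]
  root = 777 != target 385
Candidate C: set leaf[0] = 32 -> leaves = [32, 5, 63, 83, 66, 19, 92, 12]
  L0: [32, 5, 63, 83, 66, 19, 92, 12]
  L1: h(32,5)=(32*31+5)%997=0 h(63,83)=(63*31+83)%997=42 h(66,19)=(66*31+19)%997=71 h(92,12)=(92*31+12)%997=870 -> [0, 42, 71, 870]
  L2: h(0,42)=(0*31+42)%997=42 h(71,870)=(71*31+870)%997=80 -> [42, 80]
  L3: h(42,80)=(42*31+80)%997=385 -> [385]
  root = 385 == target 385  ** MATCH **
Candidate C produces the target root.

Answer: C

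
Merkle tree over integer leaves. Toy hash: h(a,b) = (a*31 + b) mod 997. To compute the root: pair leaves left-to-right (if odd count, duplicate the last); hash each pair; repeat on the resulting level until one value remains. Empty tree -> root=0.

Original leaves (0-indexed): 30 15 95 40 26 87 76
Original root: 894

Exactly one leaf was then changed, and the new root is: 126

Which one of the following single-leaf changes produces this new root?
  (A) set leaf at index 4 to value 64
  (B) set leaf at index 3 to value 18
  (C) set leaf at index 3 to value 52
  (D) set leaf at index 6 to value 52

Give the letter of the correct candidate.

Original leaves: [30, 15, 95, 40, 26, 87, 76]
Target new root: 126
Try each candidate change and compute the resulting root:
Candidate A: set leaf[4] = 64 -> leaves = [30, 15, 95, 40, 64, 87, 76]
  L0: [30, 15, 95, 40, 64, 87, 76]
  L1: h(30,15)=(30*31+15)%997=945 h(95,40)=(95*31+40)%997=991 h(64,87)=(64*31+87)%997=77 h(76,76)=(76*31+76)%997=438 -> [945, 991, 77, 438]
  L2: h(945,991)=(945*31+991)%997=376 h(77,438)=(77*31+438)%997=831 -> [376, 831]
  L3: h(376,831)=(376*31+831)%997=523 -> [523]
  root = 523 != target 126
Candidate B: set leaf[3] = 18 -> leaves = [30, 15, 95, 18, 26, 87, 76]
  L0: [30, 15, 95, 18, 26, 87, 76]
  L1: h(30,15)=(30*31+15)%997=945 h(95,18)=(95*31+18)%997=969 h(26,87)=(26*31+87)%997=893 h(76,76)=(76*31+76)%997=438 -> [945, 969, 893, 438]
  L2: h(945,969)=(945*31+969)%997=354 h(893,438)=(893*31+438)%997=205 -> [354, 205]
  L3: h(354,205)=(354*31+205)%997=212 -> [212]
  root = 212 != target 126
Candidate C: set leaf[3] = 52 -> leaves = [30, 15, 95, 52, 26, 87, 76]
  L0: [30, 15, 95, 52, 26, 87, 76]
  L1: h(30,15)=(30*31+15)%997=945 h(95,52)=(95*31+52)%997=6 h(26,87)=(26*31+87)%997=893 h(76,76)=(76*31+76)%997=438 -> [945, 6, 893, 438]
  L2: h(945,6)=(945*31+6)%997=388 h(893,438)=(893*31+438)%997=205 -> [388, 205]
  L3: h(388,205)=(388*31+205)%997=269 -> [269]
  root = 269 != target 126
Candidate D: set leaf[6] = 52 -> leaves = [30, 15, 95, 40, 26, 87, 52]
  L0: [30, 15, 95, 40, 26, 87, 52]
  L1: h(30,15)=(30*31+15)%997=945 h(95,40)=(95*31+40)%997=991 h(26,87)=(26*31+87)%997=893 h(52,52)=(52*31+52)%997=667 -> [945, 991, 893, 667]
  L2: h(945,991)=(945*31+991)%997=376 h(893,667)=(893*31+667)%997=434 -> [376, 434]
  L3: h(376,434)=(376*31+434)%997=126 -> [126]
  root = 126 == target 126  ** MATCH **
Candidate D produces the target root.

Answer: D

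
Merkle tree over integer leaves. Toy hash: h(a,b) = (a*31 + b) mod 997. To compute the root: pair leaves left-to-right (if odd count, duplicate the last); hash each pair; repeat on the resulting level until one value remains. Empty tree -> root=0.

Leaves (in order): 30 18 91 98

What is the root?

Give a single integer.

L0: [30, 18, 91, 98]
L1: h(30,18)=(30*31+18)%997=948 h(91,98)=(91*31+98)%997=925 -> [948, 925]
L2: h(948,925)=(948*31+925)%997=403 -> [403]

Answer: 403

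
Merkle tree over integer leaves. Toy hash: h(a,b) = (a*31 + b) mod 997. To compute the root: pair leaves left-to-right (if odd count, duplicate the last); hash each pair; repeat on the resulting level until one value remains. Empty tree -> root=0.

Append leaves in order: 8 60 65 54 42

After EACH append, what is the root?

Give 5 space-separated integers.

Answer: 8 308 661 650 347

Derivation:
After append 8 (leaves=[8]):
  L0: [8]
  root=8
After append 60 (leaves=[8, 60]):
  L0: [8, 60]
  L1: h(8,60)=(8*31+60)%997=308 -> [308]
  root=308
After append 65 (leaves=[8, 60, 65]):
  L0: [8, 60, 65]
  L1: h(8,60)=(8*31+60)%997=308 h(65,65)=(65*31+65)%997=86 -> [308, 86]
  L2: h(308,86)=(308*31+86)%997=661 -> [661]
  root=661
After append 54 (leaves=[8, 60, 65, 54]):
  L0: [8, 60, 65, 54]
  L1: h(8,60)=(8*31+60)%997=308 h(65,54)=(65*31+54)%997=75 -> [308, 75]
  L2: h(308,75)=(308*31+75)%997=650 -> [650]
  root=650
After append 42 (leaves=[8, 60, 65, 54, 42]):
  L0: [8, 60, 65, 54, 42]
  L1: h(8,60)=(8*31+60)%997=308 h(65,54)=(65*31+54)%997=75 h(42,42)=(42*31+42)%997=347 -> [308, 75, 347]
  L2: h(308,75)=(308*31+75)%997=650 h(347,347)=(347*31+347)%997=137 -> [650, 137]
  L3: h(650,137)=(650*31+137)%997=347 -> [347]
  root=347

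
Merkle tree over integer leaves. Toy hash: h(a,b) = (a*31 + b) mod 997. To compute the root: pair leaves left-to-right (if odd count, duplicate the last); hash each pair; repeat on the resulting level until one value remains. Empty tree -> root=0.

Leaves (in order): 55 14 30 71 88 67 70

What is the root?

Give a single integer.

L0: [55, 14, 30, 71, 88, 67, 70]
L1: h(55,14)=(55*31+14)%997=722 h(30,71)=(30*31+71)%997=4 h(88,67)=(88*31+67)%997=801 h(70,70)=(70*31+70)%997=246 -> [722, 4, 801, 246]
L2: h(722,4)=(722*31+4)%997=452 h(801,246)=(801*31+246)%997=152 -> [452, 152]
L3: h(452,152)=(452*31+152)%997=206 -> [206]

Answer: 206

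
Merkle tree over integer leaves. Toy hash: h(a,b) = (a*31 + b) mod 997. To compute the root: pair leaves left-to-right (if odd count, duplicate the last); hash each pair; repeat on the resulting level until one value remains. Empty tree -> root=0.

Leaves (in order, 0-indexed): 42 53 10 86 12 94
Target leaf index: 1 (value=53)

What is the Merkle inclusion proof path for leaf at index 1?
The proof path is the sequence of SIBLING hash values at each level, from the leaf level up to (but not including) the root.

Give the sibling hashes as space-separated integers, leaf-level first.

Answer: 42 396 954

Derivation:
L0 (leaves): [42, 53, 10, 86, 12, 94], target index=1
L1: h(42,53)=(42*31+53)%997=358 [pair 0] h(10,86)=(10*31+86)%997=396 [pair 1] h(12,94)=(12*31+94)%997=466 [pair 2] -> [358, 396, 466]
  Sibling for proof at L0: 42
L2: h(358,396)=(358*31+396)%997=527 [pair 0] h(466,466)=(466*31+466)%997=954 [pair 1] -> [527, 954]
  Sibling for proof at L1: 396
L3: h(527,954)=(527*31+954)%997=342 [pair 0] -> [342]
  Sibling for proof at L2: 954
Root: 342
Proof path (sibling hashes from leaf to root): [42, 396, 954]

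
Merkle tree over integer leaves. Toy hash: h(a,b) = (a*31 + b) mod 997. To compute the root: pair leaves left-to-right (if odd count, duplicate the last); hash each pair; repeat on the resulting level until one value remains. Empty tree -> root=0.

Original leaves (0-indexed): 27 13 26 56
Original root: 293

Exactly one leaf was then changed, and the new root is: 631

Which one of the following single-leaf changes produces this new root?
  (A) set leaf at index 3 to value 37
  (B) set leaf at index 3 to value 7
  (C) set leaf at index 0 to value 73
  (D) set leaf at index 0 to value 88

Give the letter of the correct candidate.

Answer: C

Derivation:
Original leaves: [27, 13, 26, 56]
Target new root: 631
Try each candidate change and compute the resulting root:
Candidate A: set leaf[3] = 37 -> leaves = [27, 13, 26, 37]
  L0: [27, 13, 26, 37]
  L1: h(27,13)=(27*31+13)%997=850 h(26,37)=(26*31+37)%997=843 -> [850, 843]
  L2: h(850,843)=(850*31+843)%997=274 -> [274]
  root = 274 != target 631
Candidate B: set leaf[3] = 7 -> leaves = [27, 13, 26, 7]
  L0: [27, 13, 26, 7]
  L1: h(27,13)=(27*31+13)%997=850 h(26,7)=(26*31+7)%997=813 -> [850, 813]
  L2: h(850,813)=(850*31+813)%997=244 -> [244]
  root = 244 != target 631
Candidate C: set leaf[0] = 73 -> leaves = [73, 13, 26, 56]
  L0: [73, 13, 26, 56]
  L1: h(73,13)=(73*31+13)%997=282 h(26,56)=(26*31+56)%997=862 -> [282, 862]
  L2: h(282,862)=(282*31+862)%997=631 -> [631]
  root = 631 == target 631  ** MATCH **
Candidate D: set leaf[0] = 88 -> leaves = [88, 13, 26, 56]
  L0: [88, 13, 26, 56]
  L1: h(88,13)=(88*31+13)%997=747 h(26,56)=(26*31+56)%997=862 -> [747, 862]
  L2: h(747,862)=(747*31+862)%997=91 -> [91]
  root = 91 != target 631
Candidate C produces the target root.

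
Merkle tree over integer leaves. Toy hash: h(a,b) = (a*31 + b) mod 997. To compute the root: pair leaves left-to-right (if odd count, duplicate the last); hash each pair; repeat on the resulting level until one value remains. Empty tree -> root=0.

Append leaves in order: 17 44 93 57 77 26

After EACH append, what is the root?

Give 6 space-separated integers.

After append 17 (leaves=[17]):
  L0: [17]
  root=17
After append 44 (leaves=[17, 44]):
  L0: [17, 44]
  L1: h(17,44)=(17*31+44)%997=571 -> [571]
  root=571
After append 93 (leaves=[17, 44, 93]):
  L0: [17, 44, 93]
  L1: h(17,44)=(17*31+44)%997=571 h(93,93)=(93*31+93)%997=982 -> [571, 982]
  L2: h(571,982)=(571*31+982)%997=737 -> [737]
  root=737
After append 57 (leaves=[17, 44, 93, 57]):
  L0: [17, 44, 93, 57]
  L1: h(17,44)=(17*31+44)%997=571 h(93,57)=(93*31+57)%997=946 -> [571, 946]
  L2: h(571,946)=(571*31+946)%997=701 -> [701]
  root=701
After append 77 (leaves=[17, 44, 93, 57, 77]):
  L0: [17, 44, 93, 57, 77]
  L1: h(17,44)=(17*31+44)%997=571 h(93,57)=(93*31+57)%997=946 h(77,77)=(77*31+77)%997=470 -> [571, 946, 470]
  L2: h(571,946)=(571*31+946)%997=701 h(470,470)=(470*31+470)%997=85 -> [701, 85]
  L3: h(701,85)=(701*31+85)%997=879 -> [879]
  root=879
After append 26 (leaves=[17, 44, 93, 57, 77, 26]):
  L0: [17, 44, 93, 57, 77, 26]
  L1: h(17,44)=(17*31+44)%997=571 h(93,57)=(93*31+57)%997=946 h(77,26)=(77*31+26)%997=419 -> [571, 946, 419]
  L2: h(571,946)=(571*31+946)%997=701 h(419,419)=(419*31+419)%997=447 -> [701, 447]
  L3: h(701,447)=(701*31+447)%997=244 -> [244]
  root=244

Answer: 17 571 737 701 879 244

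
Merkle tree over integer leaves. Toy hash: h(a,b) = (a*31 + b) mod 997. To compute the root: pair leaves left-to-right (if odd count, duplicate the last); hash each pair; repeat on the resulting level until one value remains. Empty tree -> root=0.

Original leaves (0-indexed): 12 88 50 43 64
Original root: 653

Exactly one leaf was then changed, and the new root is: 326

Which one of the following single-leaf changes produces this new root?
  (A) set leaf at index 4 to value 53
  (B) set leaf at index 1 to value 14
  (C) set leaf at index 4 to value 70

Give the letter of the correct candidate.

Original leaves: [12, 88, 50, 43, 64]
Target new root: 326
Try each candidate change and compute the resulting root:
Candidate A: set leaf[4] = 53 -> leaves = [12, 88, 50, 43, 53]
  L0: [12, 88, 50, 43, 53]
  L1: h(12,88)=(12*31+88)%997=460 h(50,43)=(50*31+43)%997=596 h(53,53)=(53*31+53)%997=699 -> [460, 596, 699]
  L2: h(460,596)=(460*31+596)%997=898 h(699,699)=(699*31+699)%997=434 -> [898, 434]
  L3: h(898,434)=(898*31+434)%997=356 -> [356]
  root = 356 != target 326
Candidate B: set leaf[1] = 14 -> leaves = [12, 14, 50, 43, 64]
  L0: [12, 14, 50, 43, 64]
  L1: h(12,14)=(12*31+14)%997=386 h(50,43)=(50*31+43)%997=596 h(64,64)=(64*31+64)%997=54 -> [386, 596, 54]
  L2: h(386,596)=(386*31+596)%997=598 h(54,54)=(54*31+54)%997=731 -> [598, 731]
  L3: h(598,731)=(598*31+731)%997=326 -> [326]
  root = 326 == target 326  ** MATCH **
Candidate C: set leaf[4] = 70 -> leaves = [12, 88, 50, 43, 70]
  L0: [12, 88, 50, 43, 70]
  L1: h(12,88)=(12*31+88)%997=460 h(50,43)=(50*31+43)%997=596 h(70,70)=(70*31+70)%997=246 -> [460, 596, 246]
  L2: h(460,596)=(460*31+596)%997=898 h(246,246)=(246*31+246)%997=893 -> [898, 893]
  L3: h(898,893)=(898*31+893)%997=815 -> [815]
  root = 815 != target 326
Candidate B produces the target root.

Answer: B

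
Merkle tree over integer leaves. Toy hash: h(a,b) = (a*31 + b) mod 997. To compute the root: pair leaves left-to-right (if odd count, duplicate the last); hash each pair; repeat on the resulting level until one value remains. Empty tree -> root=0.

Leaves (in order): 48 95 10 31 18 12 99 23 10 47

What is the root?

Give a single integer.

Answer: 967

Derivation:
L0: [48, 95, 10, 31, 18, 12, 99, 23, 10, 47]
L1: h(48,95)=(48*31+95)%997=586 h(10,31)=(10*31+31)%997=341 h(18,12)=(18*31+12)%997=570 h(99,23)=(99*31+23)%997=101 h(10,47)=(10*31+47)%997=357 -> [586, 341, 570, 101, 357]
L2: h(586,341)=(586*31+341)%997=561 h(570,101)=(570*31+101)%997=822 h(357,357)=(357*31+357)%997=457 -> [561, 822, 457]
L3: h(561,822)=(561*31+822)%997=267 h(457,457)=(457*31+457)%997=666 -> [267, 666]
L4: h(267,666)=(267*31+666)%997=967 -> [967]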